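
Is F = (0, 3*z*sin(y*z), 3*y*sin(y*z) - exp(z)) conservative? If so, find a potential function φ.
Yes, F is conservative. φ = -exp(z) - 3*cos(y*z)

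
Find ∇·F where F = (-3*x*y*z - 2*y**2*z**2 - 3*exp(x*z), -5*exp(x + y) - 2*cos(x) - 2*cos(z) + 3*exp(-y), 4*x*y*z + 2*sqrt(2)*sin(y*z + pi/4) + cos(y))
4*x*y - 3*y*z + 2*sqrt(2)*y*cos(y*z + pi/4) - 3*z*exp(x*z) - 5*exp(x + y) - 3*exp(-y)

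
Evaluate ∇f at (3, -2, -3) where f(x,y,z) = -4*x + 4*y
(-4, 4, 0)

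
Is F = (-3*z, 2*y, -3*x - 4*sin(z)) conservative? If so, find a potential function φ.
Yes, F is conservative. φ = -3*x*z + y**2 + 4*cos(z)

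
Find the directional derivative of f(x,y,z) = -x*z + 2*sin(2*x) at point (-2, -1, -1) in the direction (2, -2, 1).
8*cos(4)/3 + 4/3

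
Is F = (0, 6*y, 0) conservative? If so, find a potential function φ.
Yes, F is conservative. φ = 3*y**2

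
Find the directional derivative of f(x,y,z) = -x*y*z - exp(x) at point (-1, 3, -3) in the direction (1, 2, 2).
3 - exp(-1)/3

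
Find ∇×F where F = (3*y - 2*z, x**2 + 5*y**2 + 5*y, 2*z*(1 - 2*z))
(0, -2, 2*x - 3)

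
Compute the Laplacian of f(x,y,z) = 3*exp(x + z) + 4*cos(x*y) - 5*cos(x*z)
-4*x**2*cos(x*y) + 5*x**2*cos(x*z) - 4*y**2*cos(x*y) + 5*z**2*cos(x*z) + 6*exp(x + z)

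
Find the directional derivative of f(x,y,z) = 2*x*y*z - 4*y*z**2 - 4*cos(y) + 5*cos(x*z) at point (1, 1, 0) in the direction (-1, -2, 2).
4/3 - 8*sin(1)/3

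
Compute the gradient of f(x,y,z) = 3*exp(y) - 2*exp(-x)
(2*exp(-x), 3*exp(y), 0)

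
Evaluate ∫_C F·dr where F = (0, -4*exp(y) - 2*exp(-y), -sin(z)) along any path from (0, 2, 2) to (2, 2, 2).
0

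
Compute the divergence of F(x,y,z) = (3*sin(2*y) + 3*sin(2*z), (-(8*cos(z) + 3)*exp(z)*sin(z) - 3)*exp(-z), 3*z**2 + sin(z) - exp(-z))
6*z + cos(z) + exp(-z)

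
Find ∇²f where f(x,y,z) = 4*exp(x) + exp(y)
4*exp(x) + exp(y)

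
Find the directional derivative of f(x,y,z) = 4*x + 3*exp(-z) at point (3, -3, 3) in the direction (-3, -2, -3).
3*sqrt(22)*(3 - 4*exp(3))*exp(-3)/22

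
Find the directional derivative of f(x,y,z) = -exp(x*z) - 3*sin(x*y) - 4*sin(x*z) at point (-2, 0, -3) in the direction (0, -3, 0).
-6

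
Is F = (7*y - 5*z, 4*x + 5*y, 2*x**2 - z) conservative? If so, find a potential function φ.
No, ∇×F = (0, -4*x - 5, -3) ≠ 0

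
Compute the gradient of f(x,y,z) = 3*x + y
(3, 1, 0)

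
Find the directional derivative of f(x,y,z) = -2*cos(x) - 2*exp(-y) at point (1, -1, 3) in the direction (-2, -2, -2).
-2*sqrt(3)*(sin(1) + E)/3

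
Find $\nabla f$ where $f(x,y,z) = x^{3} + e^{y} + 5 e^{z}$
(3*x**2, exp(y), 5*exp(z))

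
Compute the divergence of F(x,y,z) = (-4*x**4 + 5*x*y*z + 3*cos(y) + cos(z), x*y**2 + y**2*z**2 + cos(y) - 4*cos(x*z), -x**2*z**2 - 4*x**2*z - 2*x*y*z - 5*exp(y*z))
-16*x**3 - 2*x**2*z - 4*x**2 + 2*y*z**2 + 5*y*z - 5*y*exp(y*z) - sin(y)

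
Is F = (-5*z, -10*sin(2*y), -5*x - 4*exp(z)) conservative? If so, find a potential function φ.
Yes, F is conservative. φ = -5*x*z - 4*exp(z) + 5*cos(2*y)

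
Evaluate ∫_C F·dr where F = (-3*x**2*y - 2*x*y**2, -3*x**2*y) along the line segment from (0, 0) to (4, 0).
0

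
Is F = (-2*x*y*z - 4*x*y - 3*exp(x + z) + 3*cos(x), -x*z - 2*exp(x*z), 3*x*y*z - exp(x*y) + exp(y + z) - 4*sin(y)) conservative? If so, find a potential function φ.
No, ∇×F = (3*x*z - x*exp(x*y) + 2*x*exp(x*z) + x + exp(y + z) - 4*cos(y), -2*x*y - 3*y*z + y*exp(x*y) - 3*exp(x + z), 2*x*z + 4*x - 2*z*exp(x*z) - z) ≠ 0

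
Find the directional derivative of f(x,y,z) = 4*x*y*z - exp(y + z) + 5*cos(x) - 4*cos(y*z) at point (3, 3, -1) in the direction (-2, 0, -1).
sqrt(5)*(-12 + 22*sin(3) + exp(2))/5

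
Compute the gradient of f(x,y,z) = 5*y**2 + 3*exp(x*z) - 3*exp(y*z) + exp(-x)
(3*z*exp(x*z) - exp(-x), 10*y - 3*z*exp(y*z), 3*x*exp(x*z) - 3*y*exp(y*z))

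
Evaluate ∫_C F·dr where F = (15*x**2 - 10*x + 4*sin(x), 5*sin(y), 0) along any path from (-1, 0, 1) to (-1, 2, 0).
5 - 5*cos(2)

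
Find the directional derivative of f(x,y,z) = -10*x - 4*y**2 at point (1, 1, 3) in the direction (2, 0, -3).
-20*sqrt(13)/13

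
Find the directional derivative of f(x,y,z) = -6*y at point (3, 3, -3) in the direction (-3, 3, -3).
-2*sqrt(3)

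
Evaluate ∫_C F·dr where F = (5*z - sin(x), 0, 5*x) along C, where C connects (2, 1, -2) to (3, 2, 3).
cos(3) - cos(2) + 65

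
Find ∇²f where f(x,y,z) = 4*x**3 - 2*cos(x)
24*x + 2*cos(x)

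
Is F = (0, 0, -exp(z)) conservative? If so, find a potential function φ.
Yes, F is conservative. φ = -exp(z)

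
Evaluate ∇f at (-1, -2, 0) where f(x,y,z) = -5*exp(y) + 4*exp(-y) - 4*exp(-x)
(4*E, -9*cosh(2) + sinh(2), 0)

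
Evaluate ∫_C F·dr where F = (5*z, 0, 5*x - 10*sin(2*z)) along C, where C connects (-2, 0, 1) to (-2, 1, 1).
0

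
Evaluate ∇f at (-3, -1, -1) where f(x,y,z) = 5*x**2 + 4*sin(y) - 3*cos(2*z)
(-30, 4*cos(1), -6*sin(2))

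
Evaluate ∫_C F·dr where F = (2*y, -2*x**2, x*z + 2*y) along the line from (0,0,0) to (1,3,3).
13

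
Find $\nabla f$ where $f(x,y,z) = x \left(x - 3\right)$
(2*x - 3, 0, 0)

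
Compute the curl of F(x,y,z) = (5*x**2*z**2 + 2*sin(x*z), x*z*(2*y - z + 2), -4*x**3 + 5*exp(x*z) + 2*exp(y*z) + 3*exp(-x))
(-2*x*y + 2*x*z - 2*x + 2*z*exp(y*z), 10*x**2*z + 12*x**2 + 2*x*cos(x*z) - 5*z*exp(x*z) + 3*exp(-x), z*(2*y - z + 2))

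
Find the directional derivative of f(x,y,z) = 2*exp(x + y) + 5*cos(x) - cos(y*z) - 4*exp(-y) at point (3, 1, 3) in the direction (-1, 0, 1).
sqrt(2)*(-exp(4) + 3*sin(3))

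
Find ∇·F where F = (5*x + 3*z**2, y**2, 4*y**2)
2*y + 5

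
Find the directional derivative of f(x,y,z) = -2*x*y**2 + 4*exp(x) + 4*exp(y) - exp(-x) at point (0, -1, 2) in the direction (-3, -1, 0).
sqrt(10)*(-9*E - 4)*exp(-1)/10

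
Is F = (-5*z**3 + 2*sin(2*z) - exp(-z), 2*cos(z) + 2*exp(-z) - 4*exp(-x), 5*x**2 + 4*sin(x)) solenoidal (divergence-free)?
Yes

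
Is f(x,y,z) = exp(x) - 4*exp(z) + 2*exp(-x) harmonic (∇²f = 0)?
No, ∇²f = exp(x) - 4*exp(z) + 2*exp(-x)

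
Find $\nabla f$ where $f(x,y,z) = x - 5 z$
(1, 0, -5)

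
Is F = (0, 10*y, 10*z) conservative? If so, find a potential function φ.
Yes, F is conservative. φ = 5*y**2 + 5*z**2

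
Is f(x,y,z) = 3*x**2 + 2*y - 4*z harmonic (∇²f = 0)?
No, ∇²f = 6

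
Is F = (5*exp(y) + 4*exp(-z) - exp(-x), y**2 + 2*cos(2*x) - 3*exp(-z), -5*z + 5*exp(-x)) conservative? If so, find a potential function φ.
No, ∇×F = (-3*exp(-z), -4*exp(-z) + 5*exp(-x), -5*exp(y) - 4*sin(2*x)) ≠ 0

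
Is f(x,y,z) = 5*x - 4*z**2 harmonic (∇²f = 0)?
No, ∇²f = -8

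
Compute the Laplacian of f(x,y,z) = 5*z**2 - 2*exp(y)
10 - 2*exp(y)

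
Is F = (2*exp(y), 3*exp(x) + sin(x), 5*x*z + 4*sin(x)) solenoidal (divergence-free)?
No, ∇·F = 5*x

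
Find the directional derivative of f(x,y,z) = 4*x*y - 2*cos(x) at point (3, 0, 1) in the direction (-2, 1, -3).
2*sqrt(14)*(3 - sin(3))/7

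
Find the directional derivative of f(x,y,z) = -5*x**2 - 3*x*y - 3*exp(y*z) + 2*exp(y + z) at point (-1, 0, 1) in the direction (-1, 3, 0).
sqrt(10)*(-5 + 3*E)/5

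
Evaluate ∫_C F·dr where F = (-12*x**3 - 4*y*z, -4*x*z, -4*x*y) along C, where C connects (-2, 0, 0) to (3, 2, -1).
-171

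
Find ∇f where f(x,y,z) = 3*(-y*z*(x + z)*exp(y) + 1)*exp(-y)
(-3*y*z, 3*(-z*(x + z)*exp(y) - 1)*exp(-y), 3*y*(-x - 2*z))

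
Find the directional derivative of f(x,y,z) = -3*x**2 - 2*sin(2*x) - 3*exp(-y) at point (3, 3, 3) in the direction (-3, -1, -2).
3*sqrt(14)*(-1 + 2*(2*cos(6) + 9)*exp(3))*exp(-3)/14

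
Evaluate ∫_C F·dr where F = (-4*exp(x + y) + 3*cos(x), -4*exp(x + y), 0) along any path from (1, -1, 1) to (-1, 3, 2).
-4*exp(2) - 6*sin(1) + 4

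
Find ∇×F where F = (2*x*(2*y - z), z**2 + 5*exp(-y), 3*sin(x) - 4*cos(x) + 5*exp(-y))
(-2*z - 5*exp(-y), -2*x - 4*sin(x) - 3*cos(x), -4*x)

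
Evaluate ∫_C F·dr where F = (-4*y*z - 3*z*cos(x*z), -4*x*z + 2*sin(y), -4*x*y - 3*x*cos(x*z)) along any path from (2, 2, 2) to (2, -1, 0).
3*sin(4) - 2*cos(1) + 2*cos(2) + 32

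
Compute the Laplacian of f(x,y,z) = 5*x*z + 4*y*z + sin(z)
-sin(z)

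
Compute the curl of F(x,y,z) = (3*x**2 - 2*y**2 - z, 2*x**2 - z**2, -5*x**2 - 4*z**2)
(2*z, 10*x - 1, 4*x + 4*y)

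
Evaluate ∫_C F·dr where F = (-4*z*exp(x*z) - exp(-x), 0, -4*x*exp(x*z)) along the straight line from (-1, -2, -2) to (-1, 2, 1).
-(4 - 4*exp(3))*exp(-1)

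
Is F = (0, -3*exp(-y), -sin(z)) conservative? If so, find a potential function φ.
Yes, F is conservative. φ = cos(z) + 3*exp(-y)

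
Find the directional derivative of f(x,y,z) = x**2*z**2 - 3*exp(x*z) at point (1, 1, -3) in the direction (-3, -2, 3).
18*sqrt(22)*(-2*exp(3) - 1)*exp(-3)/11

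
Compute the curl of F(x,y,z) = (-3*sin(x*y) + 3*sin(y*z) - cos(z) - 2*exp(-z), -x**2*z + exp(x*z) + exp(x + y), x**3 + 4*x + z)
(x*(x - exp(x*z)), -3*x**2 + 3*y*cos(y*z) + sin(z) - 4 + 2*exp(-z), -2*x*z + 3*x*cos(x*y) + z*exp(x*z) - 3*z*cos(y*z) + exp(x + y))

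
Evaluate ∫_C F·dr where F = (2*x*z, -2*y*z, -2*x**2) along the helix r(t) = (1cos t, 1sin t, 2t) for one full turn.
0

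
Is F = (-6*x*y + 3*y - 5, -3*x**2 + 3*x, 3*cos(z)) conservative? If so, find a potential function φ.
Yes, F is conservative. φ = -3*x**2*y + 3*x*y - 5*x + 3*sin(z)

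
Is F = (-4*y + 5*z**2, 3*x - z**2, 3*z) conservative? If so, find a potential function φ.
No, ∇×F = (2*z, 10*z, 7) ≠ 0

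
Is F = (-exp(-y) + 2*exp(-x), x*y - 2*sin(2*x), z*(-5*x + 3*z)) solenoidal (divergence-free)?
No, ∇·F = -4*x + 6*z - 2*exp(-x)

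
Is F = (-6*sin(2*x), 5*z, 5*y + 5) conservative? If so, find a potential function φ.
Yes, F is conservative. φ = 5*y*z + 5*z + 3*cos(2*x)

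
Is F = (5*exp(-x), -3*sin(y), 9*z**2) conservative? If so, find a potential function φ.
Yes, F is conservative. φ = 3*z**3 + 3*cos(y) - 5*exp(-x)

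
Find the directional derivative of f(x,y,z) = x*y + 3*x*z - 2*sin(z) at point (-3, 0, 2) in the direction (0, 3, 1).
-sqrt(10)*(cos(2) + 9)/5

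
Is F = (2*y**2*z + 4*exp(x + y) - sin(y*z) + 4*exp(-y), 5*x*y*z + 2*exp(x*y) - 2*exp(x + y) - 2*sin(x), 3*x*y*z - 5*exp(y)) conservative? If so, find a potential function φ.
No, ∇×F = (-5*x*y + 3*x*z - 5*exp(y), y*(2*y - 3*z - cos(y*z)), y*z + 2*y*exp(x*y) + z*cos(y*z) - 6*exp(x + y) - 2*cos(x) + 4*exp(-y)) ≠ 0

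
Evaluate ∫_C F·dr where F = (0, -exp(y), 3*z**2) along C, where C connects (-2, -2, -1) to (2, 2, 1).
2 - 2*sinh(2)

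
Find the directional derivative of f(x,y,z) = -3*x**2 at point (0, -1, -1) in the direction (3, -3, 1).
0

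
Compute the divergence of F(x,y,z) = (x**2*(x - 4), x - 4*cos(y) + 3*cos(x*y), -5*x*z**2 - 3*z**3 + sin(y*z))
3*x**2 - 10*x*z - 3*x*sin(x*y) - 8*x + y*cos(y*z) - 9*z**2 + 4*sin(y)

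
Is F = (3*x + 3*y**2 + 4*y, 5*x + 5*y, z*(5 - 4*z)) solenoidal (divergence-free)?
No, ∇·F = 13 - 8*z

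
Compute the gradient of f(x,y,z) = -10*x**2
(-20*x, 0, 0)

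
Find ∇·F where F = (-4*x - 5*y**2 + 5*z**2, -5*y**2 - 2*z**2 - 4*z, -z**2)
-10*y - 2*z - 4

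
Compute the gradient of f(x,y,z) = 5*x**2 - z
(10*x, 0, -1)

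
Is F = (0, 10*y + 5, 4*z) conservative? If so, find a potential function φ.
Yes, F is conservative. φ = 5*y**2 + 5*y + 2*z**2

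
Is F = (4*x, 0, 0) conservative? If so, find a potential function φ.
Yes, F is conservative. φ = 2*x**2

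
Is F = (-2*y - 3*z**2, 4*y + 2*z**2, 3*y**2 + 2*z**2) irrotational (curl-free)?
No, ∇×F = (6*y - 4*z, -6*z, 2)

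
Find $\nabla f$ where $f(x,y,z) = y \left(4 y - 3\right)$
(0, 8*y - 3, 0)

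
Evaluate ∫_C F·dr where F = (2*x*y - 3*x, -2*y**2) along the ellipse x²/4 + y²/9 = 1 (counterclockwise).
0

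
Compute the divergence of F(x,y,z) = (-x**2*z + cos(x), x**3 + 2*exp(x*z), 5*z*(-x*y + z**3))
-5*x*y - 2*x*z + 20*z**3 - sin(x)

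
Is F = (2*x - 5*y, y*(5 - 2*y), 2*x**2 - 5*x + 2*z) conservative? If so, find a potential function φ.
No, ∇×F = (0, 5 - 4*x, 5) ≠ 0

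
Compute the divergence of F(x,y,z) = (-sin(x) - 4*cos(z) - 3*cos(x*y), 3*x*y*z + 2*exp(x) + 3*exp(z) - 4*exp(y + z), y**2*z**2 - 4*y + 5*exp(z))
3*x*z + 2*y**2*z + 3*y*sin(x*y) + 5*exp(z) - 4*exp(y + z) - cos(x)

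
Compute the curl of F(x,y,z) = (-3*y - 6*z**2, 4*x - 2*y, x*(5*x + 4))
(0, -10*x - 12*z - 4, 7)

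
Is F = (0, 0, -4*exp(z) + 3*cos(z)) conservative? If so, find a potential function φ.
Yes, F is conservative. φ = -4*exp(z) + 3*sin(z)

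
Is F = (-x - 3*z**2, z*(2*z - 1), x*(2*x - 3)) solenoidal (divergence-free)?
No, ∇·F = -1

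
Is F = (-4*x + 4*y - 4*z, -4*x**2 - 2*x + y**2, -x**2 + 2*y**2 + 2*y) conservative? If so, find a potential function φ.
No, ∇×F = (4*y + 2, 2*x - 4, -8*x - 6) ≠ 0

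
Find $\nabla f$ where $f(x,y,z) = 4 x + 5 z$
(4, 0, 5)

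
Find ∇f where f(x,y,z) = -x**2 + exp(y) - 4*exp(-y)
(-2*x, exp(y) + 4*exp(-y), 0)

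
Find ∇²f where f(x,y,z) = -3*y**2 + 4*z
-6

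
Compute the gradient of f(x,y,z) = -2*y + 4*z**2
(0, -2, 8*z)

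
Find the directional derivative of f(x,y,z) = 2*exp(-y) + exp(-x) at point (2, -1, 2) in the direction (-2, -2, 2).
sqrt(3)*(1 + 2*exp(3))*exp(-2)/3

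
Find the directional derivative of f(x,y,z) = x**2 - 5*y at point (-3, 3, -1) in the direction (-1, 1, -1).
sqrt(3)/3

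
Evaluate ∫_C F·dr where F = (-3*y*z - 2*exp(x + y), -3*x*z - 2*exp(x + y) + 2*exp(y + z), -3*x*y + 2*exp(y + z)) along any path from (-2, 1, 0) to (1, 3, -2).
-2*exp(4) + 2*exp(-1) + 18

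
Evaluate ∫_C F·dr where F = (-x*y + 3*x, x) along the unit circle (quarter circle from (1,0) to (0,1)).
-7/6 + pi/4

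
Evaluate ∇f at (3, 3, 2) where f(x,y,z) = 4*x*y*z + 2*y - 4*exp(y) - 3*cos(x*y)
(9*sin(9) + 24, -4*exp(3) + 9*sin(9) + 26, 36)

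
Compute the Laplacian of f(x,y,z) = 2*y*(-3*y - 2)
-12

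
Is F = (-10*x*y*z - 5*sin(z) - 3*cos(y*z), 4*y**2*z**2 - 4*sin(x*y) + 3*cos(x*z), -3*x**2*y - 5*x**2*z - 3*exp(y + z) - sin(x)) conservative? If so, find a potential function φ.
No, ∇×F = (-3*x**2 + 3*x*sin(x*z) - 8*y**2*z - 3*exp(y + z), -4*x*y + 10*x*z + 3*y*sin(y*z) + cos(x) - 5*cos(z), 10*x*z - 4*y*cos(x*y) - 3*z*sin(x*z) - 3*z*sin(y*z)) ≠ 0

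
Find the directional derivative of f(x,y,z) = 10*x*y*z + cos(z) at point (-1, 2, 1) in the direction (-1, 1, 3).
-3*sqrt(11)*(sin(1) + 30)/11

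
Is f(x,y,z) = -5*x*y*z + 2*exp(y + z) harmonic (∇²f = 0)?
No, ∇²f = 4*exp(y + z)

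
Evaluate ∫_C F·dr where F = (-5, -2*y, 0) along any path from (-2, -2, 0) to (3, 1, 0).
-22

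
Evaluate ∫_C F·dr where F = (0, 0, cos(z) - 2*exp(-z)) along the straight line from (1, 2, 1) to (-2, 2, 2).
-sin(1) - 2*exp(-1) + 2*exp(-2) + sin(2)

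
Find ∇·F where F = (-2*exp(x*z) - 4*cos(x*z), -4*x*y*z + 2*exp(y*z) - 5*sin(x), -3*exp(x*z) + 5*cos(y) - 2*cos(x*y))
-4*x*z - 3*x*exp(x*z) - 2*z*exp(x*z) + 2*z*exp(y*z) + 4*z*sin(x*z)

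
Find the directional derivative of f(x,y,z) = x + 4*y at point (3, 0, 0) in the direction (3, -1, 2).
-sqrt(14)/14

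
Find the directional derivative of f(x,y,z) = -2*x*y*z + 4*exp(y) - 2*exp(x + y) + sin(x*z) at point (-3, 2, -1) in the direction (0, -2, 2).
sqrt(2)*(-4*exp(3) + 2 - 3*E*cos(3) + 18*E)*exp(-1)/2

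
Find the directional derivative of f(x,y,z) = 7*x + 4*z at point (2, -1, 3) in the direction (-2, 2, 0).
-7*sqrt(2)/2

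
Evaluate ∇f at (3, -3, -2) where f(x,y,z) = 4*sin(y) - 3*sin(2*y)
(0, -6*cos(6) + 4*cos(3), 0)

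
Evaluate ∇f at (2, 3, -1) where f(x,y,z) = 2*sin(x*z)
(-2*cos(2), 0, 4*cos(2))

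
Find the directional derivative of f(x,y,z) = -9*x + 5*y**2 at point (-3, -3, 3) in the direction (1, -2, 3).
51*sqrt(14)/14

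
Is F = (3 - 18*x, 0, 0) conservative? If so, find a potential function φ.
Yes, F is conservative. φ = 3*x*(1 - 3*x)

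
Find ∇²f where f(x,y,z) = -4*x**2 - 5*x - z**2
-10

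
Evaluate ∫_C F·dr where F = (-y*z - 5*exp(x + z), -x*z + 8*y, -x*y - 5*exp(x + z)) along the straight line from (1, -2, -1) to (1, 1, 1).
-5*exp(2) - 6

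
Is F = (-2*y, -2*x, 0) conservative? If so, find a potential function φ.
Yes, F is conservative. φ = -2*x*y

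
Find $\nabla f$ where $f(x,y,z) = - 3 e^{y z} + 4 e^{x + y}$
(4*exp(x + y), -3*z*exp(y*z) + 4*exp(x + y), -3*y*exp(y*z))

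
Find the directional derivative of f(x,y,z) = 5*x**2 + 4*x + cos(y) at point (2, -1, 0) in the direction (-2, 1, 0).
sqrt(5)*(-48 + sin(1))/5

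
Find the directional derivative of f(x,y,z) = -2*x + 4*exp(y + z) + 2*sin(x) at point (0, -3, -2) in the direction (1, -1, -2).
-2*sqrt(6)*exp(-5)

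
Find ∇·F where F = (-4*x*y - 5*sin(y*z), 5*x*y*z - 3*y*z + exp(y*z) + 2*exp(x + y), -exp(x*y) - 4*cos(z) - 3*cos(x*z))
5*x*z + 3*x*sin(x*z) - 4*y + z*exp(y*z) - 3*z + 2*exp(x + y) + 4*sin(z)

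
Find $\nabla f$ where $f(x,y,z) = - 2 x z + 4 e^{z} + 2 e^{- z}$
(-2*z, 0, -2*x + 4*exp(z) - 2*exp(-z))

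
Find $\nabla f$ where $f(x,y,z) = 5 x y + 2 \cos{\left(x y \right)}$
(y*(5 - 2*sin(x*y)), x*(5 - 2*sin(x*y)), 0)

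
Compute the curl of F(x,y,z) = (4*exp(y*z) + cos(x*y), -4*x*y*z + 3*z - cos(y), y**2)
(4*x*y + 2*y - 3, 4*y*exp(y*z), x*sin(x*y) - 4*y*z - 4*z*exp(y*z))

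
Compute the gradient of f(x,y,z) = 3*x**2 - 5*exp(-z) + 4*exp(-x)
(6*x - 4*exp(-x), 0, 5*exp(-z))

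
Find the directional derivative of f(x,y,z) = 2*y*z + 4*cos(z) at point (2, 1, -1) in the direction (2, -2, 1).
4*sin(1)/3 + 2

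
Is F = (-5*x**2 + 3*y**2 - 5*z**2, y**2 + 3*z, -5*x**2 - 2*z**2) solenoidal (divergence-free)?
No, ∇·F = -10*x + 2*y - 4*z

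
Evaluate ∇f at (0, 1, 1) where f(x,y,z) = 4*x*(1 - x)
(4, 0, 0)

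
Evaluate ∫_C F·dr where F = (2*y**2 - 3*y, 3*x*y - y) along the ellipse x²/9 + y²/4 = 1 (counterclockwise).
18*pi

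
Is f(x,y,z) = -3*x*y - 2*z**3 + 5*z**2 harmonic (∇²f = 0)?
No, ∇²f = 10 - 12*z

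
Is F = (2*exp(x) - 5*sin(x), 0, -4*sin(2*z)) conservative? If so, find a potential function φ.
Yes, F is conservative. φ = 2*exp(x) + 5*cos(x) + 2*cos(2*z)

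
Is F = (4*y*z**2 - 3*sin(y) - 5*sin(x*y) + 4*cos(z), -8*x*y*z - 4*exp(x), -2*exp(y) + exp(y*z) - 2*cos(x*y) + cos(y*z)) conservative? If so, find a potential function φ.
No, ∇×F = (8*x*y + 2*x*sin(x*y) + z*exp(y*z) - z*sin(y*z) - 2*exp(y), 8*y*z - 2*y*sin(x*y) - 4*sin(z), 5*x*cos(x*y) - 8*y*z - 4*z**2 - 4*exp(x) + 3*cos(y)) ≠ 0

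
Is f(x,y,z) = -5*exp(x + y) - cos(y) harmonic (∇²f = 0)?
No, ∇²f = -10*exp(x + y) + cos(y)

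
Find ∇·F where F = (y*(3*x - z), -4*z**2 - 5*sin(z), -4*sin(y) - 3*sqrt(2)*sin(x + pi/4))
3*y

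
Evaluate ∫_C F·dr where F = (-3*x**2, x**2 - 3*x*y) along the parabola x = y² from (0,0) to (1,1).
-31/20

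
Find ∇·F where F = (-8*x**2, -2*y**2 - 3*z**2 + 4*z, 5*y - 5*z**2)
-16*x - 4*y - 10*z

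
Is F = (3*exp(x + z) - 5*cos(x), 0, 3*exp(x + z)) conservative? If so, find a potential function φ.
Yes, F is conservative. φ = 3*exp(x + z) - 5*sin(x)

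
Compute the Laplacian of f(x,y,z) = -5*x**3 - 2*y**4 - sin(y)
-30*x - 24*y**2 + sin(y)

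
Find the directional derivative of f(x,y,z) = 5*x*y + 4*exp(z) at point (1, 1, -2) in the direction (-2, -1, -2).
-5 - 8*exp(-2)/3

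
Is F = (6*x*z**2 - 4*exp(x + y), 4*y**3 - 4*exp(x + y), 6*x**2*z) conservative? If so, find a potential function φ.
Yes, F is conservative. φ = 3*x**2*z**2 + y**4 - 4*exp(x + y)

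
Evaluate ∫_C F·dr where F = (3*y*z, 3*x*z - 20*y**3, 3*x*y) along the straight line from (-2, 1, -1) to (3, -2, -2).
-45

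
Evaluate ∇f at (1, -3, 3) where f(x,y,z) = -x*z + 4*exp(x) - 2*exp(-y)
(-3 + 4*E, 2*exp(3), -1)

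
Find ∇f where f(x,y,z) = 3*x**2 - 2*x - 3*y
(6*x - 2, -3, 0)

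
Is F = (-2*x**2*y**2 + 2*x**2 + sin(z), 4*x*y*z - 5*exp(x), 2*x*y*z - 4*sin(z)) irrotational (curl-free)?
No, ∇×F = (2*x*(-2*y + z), -2*y*z + cos(z), 4*x**2*y + 4*y*z - 5*exp(x))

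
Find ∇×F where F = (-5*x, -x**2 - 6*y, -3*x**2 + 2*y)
(2, 6*x, -2*x)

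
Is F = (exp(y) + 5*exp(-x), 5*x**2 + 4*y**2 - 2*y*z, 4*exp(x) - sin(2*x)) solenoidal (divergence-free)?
No, ∇·F = 8*y - 2*z - 5*exp(-x)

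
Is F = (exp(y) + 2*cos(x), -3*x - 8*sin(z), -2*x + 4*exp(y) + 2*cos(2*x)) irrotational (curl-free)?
No, ∇×F = (4*exp(y) + 8*cos(z), 4*sin(2*x) + 2, -exp(y) - 3)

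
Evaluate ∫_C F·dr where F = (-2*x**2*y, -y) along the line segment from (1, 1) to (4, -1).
15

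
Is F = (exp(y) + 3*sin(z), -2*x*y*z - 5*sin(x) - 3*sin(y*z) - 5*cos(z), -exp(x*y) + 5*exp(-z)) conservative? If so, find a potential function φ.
No, ∇×F = (2*x*y - x*exp(x*y) + 3*y*cos(y*z) - 5*sin(z), y*exp(x*y) + 3*cos(z), -2*y*z - exp(y) - 5*cos(x)) ≠ 0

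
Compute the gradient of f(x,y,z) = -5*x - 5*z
(-5, 0, -5)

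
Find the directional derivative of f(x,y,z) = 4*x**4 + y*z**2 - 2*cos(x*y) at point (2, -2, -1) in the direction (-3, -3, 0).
-129*sqrt(2)/2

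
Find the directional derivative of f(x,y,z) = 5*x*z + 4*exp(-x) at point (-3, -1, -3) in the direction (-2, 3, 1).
sqrt(14)*(15 + 8*exp(3))/14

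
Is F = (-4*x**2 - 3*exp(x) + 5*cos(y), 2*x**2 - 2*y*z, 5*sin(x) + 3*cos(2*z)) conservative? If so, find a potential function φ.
No, ∇×F = (2*y, -5*cos(x), 4*x + 5*sin(y)) ≠ 0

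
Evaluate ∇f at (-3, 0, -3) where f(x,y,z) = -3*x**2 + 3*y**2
(18, 0, 0)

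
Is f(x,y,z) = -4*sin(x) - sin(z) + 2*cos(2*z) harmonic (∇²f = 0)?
No, ∇²f = 4*sin(x) + sin(z) - 8*cos(2*z)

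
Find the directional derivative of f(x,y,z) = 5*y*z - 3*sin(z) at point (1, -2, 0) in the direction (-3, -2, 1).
-13*sqrt(14)/14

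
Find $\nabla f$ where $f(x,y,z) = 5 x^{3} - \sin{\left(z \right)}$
(15*x**2, 0, -cos(z))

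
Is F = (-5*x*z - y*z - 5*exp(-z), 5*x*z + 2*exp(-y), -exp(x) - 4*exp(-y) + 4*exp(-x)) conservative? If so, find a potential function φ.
No, ∇×F = (-5*x + 4*exp(-y), -5*x - y + exp(x) + 5*exp(-z) + 4*exp(-x), 6*z) ≠ 0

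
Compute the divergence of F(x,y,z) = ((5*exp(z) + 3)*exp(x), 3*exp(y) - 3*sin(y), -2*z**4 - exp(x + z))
-8*z**3 + 3*exp(x) + 3*exp(y) + 4*exp(x + z) - 3*cos(y)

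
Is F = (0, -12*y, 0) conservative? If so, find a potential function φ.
Yes, F is conservative. φ = -6*y**2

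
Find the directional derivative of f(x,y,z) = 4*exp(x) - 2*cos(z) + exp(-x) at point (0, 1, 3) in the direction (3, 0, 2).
sqrt(13)*(4*sin(3) + 9)/13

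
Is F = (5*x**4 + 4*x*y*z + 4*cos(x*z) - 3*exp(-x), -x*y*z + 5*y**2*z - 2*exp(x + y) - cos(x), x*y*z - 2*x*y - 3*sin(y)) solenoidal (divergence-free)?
No, ∇·F = 20*x**3 + x*y - x*z + 14*y*z - 4*z*sin(x*z) - 2*exp(x + y) + 3*exp(-x)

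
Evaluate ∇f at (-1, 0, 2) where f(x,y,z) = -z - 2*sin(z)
(0, 0, -1 - 2*cos(2))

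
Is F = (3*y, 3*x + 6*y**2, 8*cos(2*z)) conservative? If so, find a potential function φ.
Yes, F is conservative. φ = 3*x*y + 2*y**3 + 4*sin(2*z)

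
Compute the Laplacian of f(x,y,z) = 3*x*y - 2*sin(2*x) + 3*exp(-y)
8*sin(2*x) + 3*exp(-y)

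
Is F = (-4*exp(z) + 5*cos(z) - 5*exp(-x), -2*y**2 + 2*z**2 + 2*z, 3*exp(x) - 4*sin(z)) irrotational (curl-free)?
No, ∇×F = (-4*z - 2, -3*exp(x) - 4*exp(z) - 5*sin(z), 0)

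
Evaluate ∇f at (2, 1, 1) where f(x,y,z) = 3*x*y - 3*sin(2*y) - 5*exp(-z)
(3, 6 - 6*cos(2), 5*exp(-1))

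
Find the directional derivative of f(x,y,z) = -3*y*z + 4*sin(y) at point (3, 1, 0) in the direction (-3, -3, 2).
-3*sqrt(22)*(1 + 2*cos(1))/11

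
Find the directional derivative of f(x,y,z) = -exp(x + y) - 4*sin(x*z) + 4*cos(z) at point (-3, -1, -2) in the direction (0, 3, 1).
sqrt(10)*(-3 + 4*(sin(2) + 3*cos(6))*exp(4))*exp(-4)/10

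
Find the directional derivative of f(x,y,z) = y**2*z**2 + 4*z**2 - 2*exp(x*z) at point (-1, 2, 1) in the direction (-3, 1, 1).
4*sqrt(11)*(2 + 5*E)*exp(-1)/11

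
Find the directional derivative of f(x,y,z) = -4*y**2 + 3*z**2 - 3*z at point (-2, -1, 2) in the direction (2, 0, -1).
-9*sqrt(5)/5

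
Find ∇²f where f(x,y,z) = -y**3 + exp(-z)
-6*y + exp(-z)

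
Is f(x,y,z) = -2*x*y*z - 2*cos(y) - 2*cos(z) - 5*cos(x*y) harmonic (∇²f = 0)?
No, ∇²f = 5*x**2*cos(x*y) + 5*y**2*cos(x*y) + 2*cos(y) + 2*cos(z)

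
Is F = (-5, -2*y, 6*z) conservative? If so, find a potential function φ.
Yes, F is conservative. φ = -5*x - y**2 + 3*z**2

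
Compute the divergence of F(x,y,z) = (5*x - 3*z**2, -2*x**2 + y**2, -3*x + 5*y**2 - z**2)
2*y - 2*z + 5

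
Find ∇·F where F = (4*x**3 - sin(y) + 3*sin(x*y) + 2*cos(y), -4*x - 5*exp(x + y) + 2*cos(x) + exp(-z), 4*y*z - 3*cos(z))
12*x**2 + 3*y*cos(x*y) + 4*y - 5*exp(x + y) + 3*sin(z)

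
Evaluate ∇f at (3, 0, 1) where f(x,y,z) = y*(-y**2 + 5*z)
(0, 5, 0)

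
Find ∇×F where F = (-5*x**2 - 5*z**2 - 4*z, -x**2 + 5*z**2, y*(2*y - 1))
(4*y - 10*z - 1, -10*z - 4, -2*x)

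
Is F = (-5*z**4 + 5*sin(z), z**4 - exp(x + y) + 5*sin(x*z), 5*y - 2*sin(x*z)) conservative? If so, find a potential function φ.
No, ∇×F = (-5*x*cos(x*z) - 4*z**3 + 5, -20*z**3 + 2*z*cos(x*z) + 5*cos(z), 5*z*cos(x*z) - exp(x + y)) ≠ 0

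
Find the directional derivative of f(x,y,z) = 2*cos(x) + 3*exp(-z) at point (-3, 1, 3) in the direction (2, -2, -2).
sqrt(3)*(3 + 2*exp(3)*sin(3))*exp(-3)/3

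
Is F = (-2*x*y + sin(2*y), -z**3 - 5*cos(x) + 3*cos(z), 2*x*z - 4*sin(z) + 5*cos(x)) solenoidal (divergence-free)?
No, ∇·F = 2*x - 2*y - 4*cos(z)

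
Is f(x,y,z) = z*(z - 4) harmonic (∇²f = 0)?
No, ∇²f = 2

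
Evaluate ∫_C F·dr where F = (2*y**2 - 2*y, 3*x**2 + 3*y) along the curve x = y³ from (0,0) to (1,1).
57/35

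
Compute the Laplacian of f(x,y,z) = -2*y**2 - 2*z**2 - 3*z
-8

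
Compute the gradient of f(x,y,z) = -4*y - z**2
(0, -4, -2*z)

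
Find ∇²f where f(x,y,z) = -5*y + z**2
2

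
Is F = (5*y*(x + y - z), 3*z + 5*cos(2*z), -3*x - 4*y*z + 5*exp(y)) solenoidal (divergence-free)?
No, ∇·F = y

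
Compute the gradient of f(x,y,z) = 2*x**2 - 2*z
(4*x, 0, -2)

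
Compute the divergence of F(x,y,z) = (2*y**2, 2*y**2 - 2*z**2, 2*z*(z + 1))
4*y + 4*z + 2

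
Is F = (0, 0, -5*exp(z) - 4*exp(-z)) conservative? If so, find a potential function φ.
Yes, F is conservative. φ = -5*exp(z) + 4*exp(-z)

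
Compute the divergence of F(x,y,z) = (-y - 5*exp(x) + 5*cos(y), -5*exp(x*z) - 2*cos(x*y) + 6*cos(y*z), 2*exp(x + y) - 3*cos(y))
2*x*sin(x*y) - 6*z*sin(y*z) - 5*exp(x)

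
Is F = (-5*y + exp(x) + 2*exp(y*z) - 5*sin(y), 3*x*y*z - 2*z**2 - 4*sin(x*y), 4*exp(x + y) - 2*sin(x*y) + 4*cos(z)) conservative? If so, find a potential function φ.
No, ∇×F = (-3*x*y - 2*x*cos(x*y) + 4*z + 4*exp(x + y), 2*y*exp(y*z) + 2*y*cos(x*y) - 4*exp(x + y), 3*y*z - 4*y*cos(x*y) - 2*z*exp(y*z) + 5*cos(y) + 5) ≠ 0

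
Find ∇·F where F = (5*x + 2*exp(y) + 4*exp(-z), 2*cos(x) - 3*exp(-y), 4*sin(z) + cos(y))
4*cos(z) + 5 + 3*exp(-y)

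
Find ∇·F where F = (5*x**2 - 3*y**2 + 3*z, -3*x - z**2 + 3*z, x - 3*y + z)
10*x + 1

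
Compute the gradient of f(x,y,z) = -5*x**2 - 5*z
(-10*x, 0, -5)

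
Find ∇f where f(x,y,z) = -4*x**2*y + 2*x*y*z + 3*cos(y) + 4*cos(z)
(2*y*(-4*x + z), -4*x**2 + 2*x*z - 3*sin(y), 2*x*y - 4*sin(z))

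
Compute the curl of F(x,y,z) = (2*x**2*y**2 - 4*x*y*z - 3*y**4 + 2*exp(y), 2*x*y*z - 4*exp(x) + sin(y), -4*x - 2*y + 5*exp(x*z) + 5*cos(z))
(-2*x*y - 2, -4*x*y - 5*z*exp(x*z) + 4, -4*x**2*y + 4*x*z + 12*y**3 + 2*y*z - 4*exp(x) - 2*exp(y))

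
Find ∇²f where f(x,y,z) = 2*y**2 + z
4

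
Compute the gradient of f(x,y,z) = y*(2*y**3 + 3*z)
(0, 8*y**3 + 3*z, 3*y)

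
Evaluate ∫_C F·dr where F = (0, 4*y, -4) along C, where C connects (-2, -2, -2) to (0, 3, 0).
2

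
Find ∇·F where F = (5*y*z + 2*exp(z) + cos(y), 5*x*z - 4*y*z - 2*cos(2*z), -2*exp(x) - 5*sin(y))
-4*z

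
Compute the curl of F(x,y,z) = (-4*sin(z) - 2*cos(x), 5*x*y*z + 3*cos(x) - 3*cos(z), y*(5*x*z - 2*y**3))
(-5*x*y + 5*x*z - 8*y**3 - 3*sin(z), -5*y*z - 4*cos(z), 5*y*z - 3*sin(x))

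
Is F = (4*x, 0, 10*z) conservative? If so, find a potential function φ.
Yes, F is conservative. φ = 2*x**2 + 5*z**2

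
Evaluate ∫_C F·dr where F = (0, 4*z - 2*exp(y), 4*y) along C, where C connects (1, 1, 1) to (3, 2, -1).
-2*exp(2) - 12 + 2*E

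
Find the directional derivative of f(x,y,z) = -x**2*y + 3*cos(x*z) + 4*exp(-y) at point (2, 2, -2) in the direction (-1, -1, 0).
sqrt(2)*(3*exp(2)*sin(4) + 2 + 6*exp(2))*exp(-2)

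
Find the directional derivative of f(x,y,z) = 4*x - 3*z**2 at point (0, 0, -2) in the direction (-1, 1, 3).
32*sqrt(11)/11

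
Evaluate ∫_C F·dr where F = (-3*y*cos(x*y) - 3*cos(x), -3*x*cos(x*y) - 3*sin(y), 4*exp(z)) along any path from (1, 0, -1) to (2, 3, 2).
-3 + 3*cos(3) - 3*sin(2) - 4*exp(-1) - 3*sin(6) + 3*sin(1) + 4*exp(2)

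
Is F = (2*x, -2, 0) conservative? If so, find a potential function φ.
Yes, F is conservative. φ = x**2 - 2*y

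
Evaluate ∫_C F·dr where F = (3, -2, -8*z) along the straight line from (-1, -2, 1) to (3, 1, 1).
6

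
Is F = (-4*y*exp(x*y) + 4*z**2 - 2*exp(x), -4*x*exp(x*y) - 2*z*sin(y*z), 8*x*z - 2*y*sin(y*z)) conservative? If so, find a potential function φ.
Yes, F is conservative. φ = 4*x*z**2 - 2*exp(x) - 4*exp(x*y) + 2*cos(y*z)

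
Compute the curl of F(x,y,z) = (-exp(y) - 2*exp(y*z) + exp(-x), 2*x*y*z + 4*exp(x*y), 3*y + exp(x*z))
(-2*x*y + 3, -2*y*exp(y*z) - z*exp(x*z), 2*y*z + 4*y*exp(x*y) + 2*z*exp(y*z) + exp(y))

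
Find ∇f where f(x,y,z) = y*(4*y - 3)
(0, 8*y - 3, 0)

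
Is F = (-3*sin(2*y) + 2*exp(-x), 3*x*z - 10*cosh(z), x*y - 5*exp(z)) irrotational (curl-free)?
No, ∇×F = (-2*x + 10*sinh(z), -y, 3*z + 6*cos(2*y))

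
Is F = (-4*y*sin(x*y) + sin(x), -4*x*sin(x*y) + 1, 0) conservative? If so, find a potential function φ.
Yes, F is conservative. φ = y - cos(x) + 4*cos(x*y)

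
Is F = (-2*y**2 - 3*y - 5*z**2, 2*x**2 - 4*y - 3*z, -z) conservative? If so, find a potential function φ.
No, ∇×F = (3, -10*z, 4*x + 4*y + 3) ≠ 0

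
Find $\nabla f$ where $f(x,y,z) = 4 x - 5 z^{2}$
(4, 0, -10*z)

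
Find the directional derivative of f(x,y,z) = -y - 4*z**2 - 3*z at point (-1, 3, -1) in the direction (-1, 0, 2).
2*sqrt(5)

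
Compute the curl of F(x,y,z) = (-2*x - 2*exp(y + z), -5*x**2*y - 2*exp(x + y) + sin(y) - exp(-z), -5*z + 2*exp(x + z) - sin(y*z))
(-z*cos(y*z) - exp(-z), -2*exp(x + z) - 2*exp(y + z), -10*x*y - 2*exp(x + y) + 2*exp(y + z))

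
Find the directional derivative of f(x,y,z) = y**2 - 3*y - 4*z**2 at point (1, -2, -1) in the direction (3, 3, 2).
-5*sqrt(22)/22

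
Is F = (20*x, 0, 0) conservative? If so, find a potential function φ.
Yes, F is conservative. φ = 10*x**2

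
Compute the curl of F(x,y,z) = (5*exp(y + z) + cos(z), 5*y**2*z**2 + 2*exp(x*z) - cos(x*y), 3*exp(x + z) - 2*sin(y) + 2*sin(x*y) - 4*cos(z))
(-2*x*exp(x*z) + 2*x*cos(x*y) - 10*y**2*z - 2*cos(y), -2*y*cos(x*y) - 3*exp(x + z) + 5*exp(y + z) - sin(z), y*sin(x*y) + 2*z*exp(x*z) - 5*exp(y + z))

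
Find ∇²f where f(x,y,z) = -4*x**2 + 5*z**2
2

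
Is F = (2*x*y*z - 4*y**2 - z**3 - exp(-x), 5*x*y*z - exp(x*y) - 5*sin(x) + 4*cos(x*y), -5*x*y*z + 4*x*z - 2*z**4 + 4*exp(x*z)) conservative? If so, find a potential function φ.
No, ∇×F = (5*x*(-y - z), 2*x*y + 5*y*z - 3*z**2 - 4*z*exp(x*z) - 4*z, -2*x*z + 5*y*z - y*exp(x*y) - 4*y*sin(x*y) + 8*y - 5*cos(x)) ≠ 0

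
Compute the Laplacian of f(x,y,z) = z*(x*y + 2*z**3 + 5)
24*z**2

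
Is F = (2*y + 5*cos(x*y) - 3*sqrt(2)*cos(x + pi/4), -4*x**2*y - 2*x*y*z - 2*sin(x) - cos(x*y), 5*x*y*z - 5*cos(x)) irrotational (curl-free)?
No, ∇×F = (x*(2*y + 5*z), -5*y*z - 5*sin(x), -8*x*y + 5*x*sin(x*y) - 2*y*z + y*sin(x*y) - 2*cos(x) - 2)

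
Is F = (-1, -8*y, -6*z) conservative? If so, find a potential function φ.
Yes, F is conservative. φ = -x - 4*y**2 - 3*z**2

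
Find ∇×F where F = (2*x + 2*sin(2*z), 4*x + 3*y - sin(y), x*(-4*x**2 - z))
(0, 12*x**2 + z + 4*cos(2*z), 4)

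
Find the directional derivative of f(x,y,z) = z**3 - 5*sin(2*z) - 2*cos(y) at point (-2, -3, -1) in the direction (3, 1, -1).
sqrt(11)*(10*cos(2) - 3 - 2*sin(3))/11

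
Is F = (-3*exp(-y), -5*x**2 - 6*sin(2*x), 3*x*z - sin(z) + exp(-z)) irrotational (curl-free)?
No, ∇×F = (0, -3*z, -10*x - 12*cos(2*x) - 3*exp(-y))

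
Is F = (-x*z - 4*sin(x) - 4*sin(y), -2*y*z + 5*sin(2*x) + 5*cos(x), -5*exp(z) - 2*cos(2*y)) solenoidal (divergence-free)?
No, ∇·F = -3*z - 5*exp(z) - 4*cos(x)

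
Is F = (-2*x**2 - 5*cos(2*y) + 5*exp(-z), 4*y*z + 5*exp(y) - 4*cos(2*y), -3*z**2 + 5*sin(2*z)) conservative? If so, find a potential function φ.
No, ∇×F = (-4*y, -5*exp(-z), -10*sin(2*y)) ≠ 0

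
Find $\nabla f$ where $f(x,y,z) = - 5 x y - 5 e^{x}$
(-5*y - 5*exp(x), -5*x, 0)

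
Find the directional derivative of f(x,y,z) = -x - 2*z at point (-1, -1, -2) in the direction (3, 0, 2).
-7*sqrt(13)/13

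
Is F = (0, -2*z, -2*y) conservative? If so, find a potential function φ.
Yes, F is conservative. φ = -2*y*z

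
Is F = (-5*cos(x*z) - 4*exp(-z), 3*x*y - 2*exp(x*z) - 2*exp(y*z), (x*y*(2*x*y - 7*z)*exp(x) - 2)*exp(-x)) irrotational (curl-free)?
No, ∇×F = (4*x**2*y - 7*x*z + 2*x*exp(x*z) + 2*y*exp(y*z), -4*x*y**2 + 5*x*sin(x*z) + 7*y*z + 4*exp(-z) - 2*exp(-x), 3*y - 2*z*exp(x*z))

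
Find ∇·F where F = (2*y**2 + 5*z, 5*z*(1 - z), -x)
0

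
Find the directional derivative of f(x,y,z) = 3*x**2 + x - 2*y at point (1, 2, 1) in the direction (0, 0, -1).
0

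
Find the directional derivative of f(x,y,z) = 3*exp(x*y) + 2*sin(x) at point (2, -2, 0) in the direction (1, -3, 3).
2*sqrt(19)*(exp(4)*cos(2) - 12)*exp(-4)/19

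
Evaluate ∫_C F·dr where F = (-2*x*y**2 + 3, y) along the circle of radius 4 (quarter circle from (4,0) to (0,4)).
124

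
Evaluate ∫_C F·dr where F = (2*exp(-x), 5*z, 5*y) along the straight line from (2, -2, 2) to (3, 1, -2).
-2*exp(-3) + 2*exp(-2) + 10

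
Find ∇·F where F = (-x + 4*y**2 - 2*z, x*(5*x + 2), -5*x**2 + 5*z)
4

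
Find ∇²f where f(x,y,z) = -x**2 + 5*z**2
8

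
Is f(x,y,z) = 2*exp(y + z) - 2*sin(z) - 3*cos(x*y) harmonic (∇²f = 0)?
No, ∇²f = 3*x**2*cos(x*y) + 3*y**2*cos(x*y) + 4*exp(y + z) + 2*sin(z)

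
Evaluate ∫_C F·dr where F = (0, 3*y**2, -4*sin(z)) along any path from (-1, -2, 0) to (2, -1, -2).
4*cos(2) + 3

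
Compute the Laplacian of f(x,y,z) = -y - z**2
-2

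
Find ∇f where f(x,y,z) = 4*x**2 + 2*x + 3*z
(8*x + 2, 0, 3)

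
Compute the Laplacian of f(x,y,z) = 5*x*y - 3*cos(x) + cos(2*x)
3*cos(x) - 4*cos(2*x)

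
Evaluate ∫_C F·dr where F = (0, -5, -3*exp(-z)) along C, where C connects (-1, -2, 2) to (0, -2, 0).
3 - 3*exp(-2)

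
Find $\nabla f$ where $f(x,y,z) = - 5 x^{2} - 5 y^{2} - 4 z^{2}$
(-10*x, -10*y, -8*z)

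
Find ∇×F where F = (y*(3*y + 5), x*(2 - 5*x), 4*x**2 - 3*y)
(-3, -8*x, -10*x - 6*y - 3)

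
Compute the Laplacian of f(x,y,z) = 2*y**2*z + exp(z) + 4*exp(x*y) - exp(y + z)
4*x**2*exp(x*y) + 4*y**2*exp(x*y) + 4*z + exp(z) - 2*exp(y + z)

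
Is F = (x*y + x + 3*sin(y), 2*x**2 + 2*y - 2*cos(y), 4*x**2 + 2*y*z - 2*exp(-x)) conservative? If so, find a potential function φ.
No, ∇×F = (2*z, -8*x - 2*exp(-x), 3*x - 3*cos(y)) ≠ 0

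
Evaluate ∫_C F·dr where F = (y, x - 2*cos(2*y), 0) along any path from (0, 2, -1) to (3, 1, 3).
-sin(2) + sin(4) + 3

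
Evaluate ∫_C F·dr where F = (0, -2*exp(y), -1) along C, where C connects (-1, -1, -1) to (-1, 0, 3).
-6 + 2*exp(-1)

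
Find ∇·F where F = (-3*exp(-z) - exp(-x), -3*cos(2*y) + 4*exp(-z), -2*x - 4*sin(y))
6*sin(2*y) + exp(-x)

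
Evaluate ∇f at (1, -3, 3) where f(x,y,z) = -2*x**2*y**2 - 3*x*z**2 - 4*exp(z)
(-63, 12, -4*exp(3) - 18)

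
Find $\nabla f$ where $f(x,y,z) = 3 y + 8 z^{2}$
(0, 3, 16*z)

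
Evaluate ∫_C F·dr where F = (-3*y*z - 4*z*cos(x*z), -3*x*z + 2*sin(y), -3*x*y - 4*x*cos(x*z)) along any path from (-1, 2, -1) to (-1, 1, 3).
-2*cos(1) + 2*cos(2) + 4*sin(3) + 4*sin(1) + 15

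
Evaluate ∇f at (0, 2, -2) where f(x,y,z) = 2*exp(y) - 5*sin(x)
(-5, 2*exp(2), 0)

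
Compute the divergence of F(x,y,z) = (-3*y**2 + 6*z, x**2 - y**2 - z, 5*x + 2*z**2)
-2*y + 4*z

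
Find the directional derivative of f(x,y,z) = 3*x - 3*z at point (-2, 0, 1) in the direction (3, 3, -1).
12*sqrt(19)/19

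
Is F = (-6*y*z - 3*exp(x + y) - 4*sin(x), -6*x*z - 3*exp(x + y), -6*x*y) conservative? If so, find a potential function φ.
Yes, F is conservative. φ = -6*x*y*z - 3*exp(x + y) + 4*cos(x)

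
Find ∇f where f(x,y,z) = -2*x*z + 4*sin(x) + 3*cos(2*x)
(-2*z - 6*sin(2*x) + 4*cos(x), 0, -2*x)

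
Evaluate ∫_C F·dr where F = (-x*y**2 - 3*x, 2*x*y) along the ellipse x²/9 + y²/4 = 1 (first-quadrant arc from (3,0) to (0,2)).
61/2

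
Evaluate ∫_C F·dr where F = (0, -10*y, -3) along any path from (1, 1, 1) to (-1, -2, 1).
-15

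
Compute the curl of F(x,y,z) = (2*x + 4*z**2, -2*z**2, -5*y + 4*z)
(4*z - 5, 8*z, 0)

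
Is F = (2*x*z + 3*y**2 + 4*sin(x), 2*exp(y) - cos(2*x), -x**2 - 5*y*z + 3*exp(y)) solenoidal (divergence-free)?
No, ∇·F = -5*y + 2*z + 2*exp(y) + 4*cos(x)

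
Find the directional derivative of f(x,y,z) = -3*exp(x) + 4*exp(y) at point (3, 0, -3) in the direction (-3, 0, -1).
9*sqrt(10)*exp(3)/10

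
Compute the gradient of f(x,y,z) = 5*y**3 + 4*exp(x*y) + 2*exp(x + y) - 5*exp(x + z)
(4*y*exp(x*y) + 2*exp(x + y) - 5*exp(x + z), 4*x*exp(x*y) + 15*y**2 + 2*exp(x + y), -5*exp(x + z))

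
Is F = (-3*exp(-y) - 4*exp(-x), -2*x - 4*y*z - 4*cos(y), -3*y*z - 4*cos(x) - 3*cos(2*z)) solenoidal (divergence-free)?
No, ∇·F = -3*y - 4*z + 4*sin(y) + 6*sin(2*z) + 4*exp(-x)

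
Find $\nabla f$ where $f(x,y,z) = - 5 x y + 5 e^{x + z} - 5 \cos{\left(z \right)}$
(-5*y + 5*exp(x + z), -5*x, 5*exp(x + z) + 5*sin(z))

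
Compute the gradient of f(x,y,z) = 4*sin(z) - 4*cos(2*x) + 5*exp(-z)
(8*sin(2*x), 0, 4*cos(z) - 5*exp(-z))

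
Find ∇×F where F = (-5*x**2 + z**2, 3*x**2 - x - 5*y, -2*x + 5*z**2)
(0, 2*z + 2, 6*x - 1)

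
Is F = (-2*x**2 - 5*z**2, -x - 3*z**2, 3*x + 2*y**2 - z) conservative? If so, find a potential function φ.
No, ∇×F = (4*y + 6*z, -10*z - 3, -1) ≠ 0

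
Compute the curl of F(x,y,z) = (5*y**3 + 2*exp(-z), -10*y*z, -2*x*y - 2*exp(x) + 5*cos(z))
(-2*x + 10*y, 2*y + 2*exp(x) - 2*exp(-z), -15*y**2)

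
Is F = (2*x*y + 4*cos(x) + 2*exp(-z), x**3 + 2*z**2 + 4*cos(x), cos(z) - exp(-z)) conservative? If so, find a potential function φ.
No, ∇×F = (-4*z, -2*exp(-z), 3*x**2 - 2*x - 4*sin(x)) ≠ 0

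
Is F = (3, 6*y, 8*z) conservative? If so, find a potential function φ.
Yes, F is conservative. φ = 3*x + 3*y**2 + 4*z**2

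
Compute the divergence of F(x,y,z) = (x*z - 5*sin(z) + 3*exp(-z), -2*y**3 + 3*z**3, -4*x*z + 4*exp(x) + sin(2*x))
-4*x - 6*y**2 + z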